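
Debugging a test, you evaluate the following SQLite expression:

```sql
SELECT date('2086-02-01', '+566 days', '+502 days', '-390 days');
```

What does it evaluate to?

2087-12-11

Applying '+566 days' to 2086-02-01: counting 566 days forward gives 2087-08-21.
Applying '+502 days' to 2087-08-21: counting 502 days forward gives 2089-01-04.
Applying '-390 days' to 2089-01-04: counting 390 days back gives 2087-12-11.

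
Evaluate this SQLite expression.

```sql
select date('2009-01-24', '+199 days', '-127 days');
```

2009-04-06

Applying '+199 days' to 2009-01-24: counting 199 days forward gives 2009-08-11.
Applying '-127 days' to 2009-08-11: counting 127 days back gives 2009-04-06.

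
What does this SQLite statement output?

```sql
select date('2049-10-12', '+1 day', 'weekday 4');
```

2049-10-14

Advancing 1 more day within October lands on 2049-10-13.
`weekday 4` advances to the next Thursday; 2049-10-13 is a Wednesday, so it moves forward to 2049-10-14.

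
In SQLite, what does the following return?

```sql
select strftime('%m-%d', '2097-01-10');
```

01-10

`%m-%d` extracts the month-day: 01-10.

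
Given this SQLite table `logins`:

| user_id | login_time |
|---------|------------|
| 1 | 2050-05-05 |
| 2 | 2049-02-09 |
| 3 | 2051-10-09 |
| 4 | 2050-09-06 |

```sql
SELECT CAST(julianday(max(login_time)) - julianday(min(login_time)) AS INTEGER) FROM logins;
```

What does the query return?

MIN = 2049-02-09, MAX = 2051-10-09.
19 days remain in February 2049 after the 9th (28 − 9).
Full months from March 2049 through September 2051 contribute their day counts.
Then 9 days into October 2051.
Total: 19 + 31 + 30 + 31 + 30 + 31 + 31 + 30 + 31 + 30 + 31 + 31 + 28 + 31 + 30 + 31 + 30 + 31 + 31 + 30 + 31 + 30 + 31 + 31 + 28 + 31 + 30 + 31 + 30 + 31 + 31 + 30 + 9 = 972.

972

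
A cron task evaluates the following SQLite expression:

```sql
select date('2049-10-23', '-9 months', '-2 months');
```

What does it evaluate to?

2048-11-23

Adding -9 months to 2049-10-23 gives 2049-01-23.
Adding -2 months to 2049-01-23 gives 2048-11-23.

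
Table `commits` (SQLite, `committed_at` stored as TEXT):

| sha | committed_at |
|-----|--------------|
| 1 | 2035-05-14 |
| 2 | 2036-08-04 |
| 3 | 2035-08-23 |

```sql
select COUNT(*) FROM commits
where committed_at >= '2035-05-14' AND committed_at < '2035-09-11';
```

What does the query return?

2

Rows in [2035-05-14, 2035-09-11): 2035-05-14, 2035-08-23 → 2 rows.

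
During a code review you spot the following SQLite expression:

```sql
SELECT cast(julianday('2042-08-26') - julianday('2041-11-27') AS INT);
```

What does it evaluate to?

3 days remain in November 2041 after the 27th (30 − 27).
Full months from December 2041 through July 2042 contribute their day counts.
Then 26 days into August 2042.
Total: 3 + 31 + 31 + 28 + 31 + 30 + 31 + 30 + 31 + 26 = 272.

272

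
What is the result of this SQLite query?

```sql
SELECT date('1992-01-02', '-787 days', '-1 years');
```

1988-11-06

Applying '-787 days' to 1992-01-02: counting 787 days back gives 1989-11-06.
Adding -1 year to 1989-11-06 gives 1988-11-06.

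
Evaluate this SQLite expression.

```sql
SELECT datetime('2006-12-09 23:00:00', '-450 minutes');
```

450 minutes = 7h 30m; -450 minutes from 2006-12-09 23:00:00 is 2006-12-09 15:30:00.

2006-12-09 15:30:00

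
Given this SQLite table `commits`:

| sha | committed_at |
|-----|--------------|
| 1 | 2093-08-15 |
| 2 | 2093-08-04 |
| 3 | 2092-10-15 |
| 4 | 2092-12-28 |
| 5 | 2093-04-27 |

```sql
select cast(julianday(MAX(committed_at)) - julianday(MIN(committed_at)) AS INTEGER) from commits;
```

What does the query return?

304

MIN = 2092-10-15, MAX = 2093-08-15.
16 days remain in October 2092 after the 15th (31 − 15).
Full months from November 2092 through July 2093 contribute their day counts.
Then 15 days into August 2093.
Total: 16 + 30 + 31 + 31 + 28 + 31 + 30 + 31 + 30 + 31 + 15 = 304.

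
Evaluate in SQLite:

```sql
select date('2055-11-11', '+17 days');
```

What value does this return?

Advancing 17 more days within November lands on 2055-11-28.

2055-11-28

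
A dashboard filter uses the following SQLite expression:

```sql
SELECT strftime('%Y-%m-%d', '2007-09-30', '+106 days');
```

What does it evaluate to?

2008-01-14

First apply '+106 days': 2007-09-30 → 2008-01-14.
`%Y-%m-%d` extracts the ISO date: 2008-01-14.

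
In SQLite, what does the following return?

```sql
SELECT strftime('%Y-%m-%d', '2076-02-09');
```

2076-02-09

`%Y-%m-%d` extracts the ISO date: 2076-02-09.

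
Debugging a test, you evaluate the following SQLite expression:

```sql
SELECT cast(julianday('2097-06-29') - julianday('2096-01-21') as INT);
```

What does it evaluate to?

10 days remain in January 2096 after the 21st (31 − 21).
Full months from February 2096 through May 2097 contribute their day counts.
Then 29 days into June 2097.
Total: 10 + 29 + 31 + 30 + 31 + 30 + 31 + 31 + 30 + 31 + 30 + 31 + 31 + 28 + 31 + 30 + 31 + 29 = 525.

525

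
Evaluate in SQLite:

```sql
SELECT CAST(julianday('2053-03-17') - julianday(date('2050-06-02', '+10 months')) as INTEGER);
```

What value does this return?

Adding +10 months to 2050-06-02 gives 2051-04-02.
28 days remain in April 2051 after the 2nd (30 − 2).
Full months from May 2051 through February 2053 contribute their day counts.
Then 17 days into March 2053.
Total: 28 + 31 + 30 + 31 + 31 + 30 + 31 + 30 + 31 + 31 + 29 + 31 + 30 + 31 + 30 + 31 + 31 + 30 + 31 + 30 + 31 + 31 + 28 + 17 = 715.

715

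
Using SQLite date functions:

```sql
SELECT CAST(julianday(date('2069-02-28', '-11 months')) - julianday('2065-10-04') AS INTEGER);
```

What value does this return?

Adding -11 months to 2069-02-28 gives 2068-03-28.
27 days remain in October 2065 after the 4th (31 − 4).
Full months from November 2065 through February 2068 contribute their day counts.
Then 28 days into March 2068.
Total: 27 + 30 + 31 + 31 + 28 + 31 + 30 + 31 + 30 + 31 + 31 + 30 + 31 + 30 + 31 + 31 + 28 + 31 + 30 + 31 + 30 + 31 + 31 + 30 + 31 + 30 + 31 + 31 + 29 + 28 = 906.

906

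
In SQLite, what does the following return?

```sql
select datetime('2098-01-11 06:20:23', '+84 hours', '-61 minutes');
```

+84 hours from 2098-01-11 06:20:23 is 2098-01-14 18:20:23 (crosses midnight).
61 minutes = 1h 1m; -61 minutes from 2098-01-14 18:20:23 is 2098-01-14 17:19:23.

2098-01-14 17:19:23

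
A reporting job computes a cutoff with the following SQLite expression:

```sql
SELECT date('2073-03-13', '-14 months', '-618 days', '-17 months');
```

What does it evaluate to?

2068-12-05

Adding -14 months to 2073-03-13 gives 2072-01-13.
Applying '-618 days' to 2072-01-13: counting 618 days back gives 2070-05-05.
Adding -17 months to 2070-05-05 gives 2068-12-05.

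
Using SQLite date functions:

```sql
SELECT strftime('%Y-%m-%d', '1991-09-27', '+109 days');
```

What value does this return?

First apply '+109 days': 1991-09-27 → 1992-01-14.
`%Y-%m-%d` extracts the ISO date: 1992-01-14.

1992-01-14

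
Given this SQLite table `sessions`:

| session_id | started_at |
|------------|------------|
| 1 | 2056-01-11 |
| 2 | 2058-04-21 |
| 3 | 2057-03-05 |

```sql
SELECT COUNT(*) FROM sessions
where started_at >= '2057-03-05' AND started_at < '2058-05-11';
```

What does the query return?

2

Rows in [2057-03-05, 2058-05-11): 2058-04-21, 2057-03-05 → 2 rows.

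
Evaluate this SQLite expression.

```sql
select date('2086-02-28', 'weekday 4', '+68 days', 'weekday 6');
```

`weekday 4` advances to the next Thursday; 2086-02-28 is already a Thursday, so it stays at 2086-02-28.
Applying '+68 days' to 2086-02-28: counting 68 days forward gives 2086-05-07.
`weekday 6` advances to the next Saturday; 2086-05-07 is a Tuesday, so it moves forward to 2086-05-11.

2086-05-11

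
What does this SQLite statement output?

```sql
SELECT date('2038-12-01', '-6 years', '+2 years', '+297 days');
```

2035-09-24

Adding -6 years to 2038-12-01 gives 2032-12-01.
Adding +2 years to 2032-12-01 gives 2034-12-01.
Applying '+297 days' to 2034-12-01: counting 297 days forward gives 2035-09-24.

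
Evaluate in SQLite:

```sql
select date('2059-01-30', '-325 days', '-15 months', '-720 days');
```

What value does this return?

2054-12-22

Applying '-325 days' to 2059-01-30: counting 325 days back gives 2058-03-11.
Adding -15 months to 2058-03-11 gives 2056-12-11.
Applying '-720 days' to 2056-12-11: counting 720 days back gives 2054-12-22.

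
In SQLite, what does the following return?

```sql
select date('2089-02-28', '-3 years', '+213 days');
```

2086-09-29

Adding -3 years to 2089-02-28 gives 2086-02-28.
Applying '+213 days' to 2086-02-28: counting 213 days forward gives 2086-09-29.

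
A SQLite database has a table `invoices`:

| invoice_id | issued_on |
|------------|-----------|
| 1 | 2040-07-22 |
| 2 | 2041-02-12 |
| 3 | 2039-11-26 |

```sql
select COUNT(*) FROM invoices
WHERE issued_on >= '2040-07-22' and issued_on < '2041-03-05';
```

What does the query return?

Rows in [2040-07-22, 2041-03-05): 2040-07-22, 2041-02-12 → 2 rows.

2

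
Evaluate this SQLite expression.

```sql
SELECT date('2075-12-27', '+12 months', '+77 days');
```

Adding +12 months to 2075-12-27 gives 2076-12-27.
Applying '+77 days' to 2076-12-27: counting 77 days forward gives 2077-03-14.

2077-03-14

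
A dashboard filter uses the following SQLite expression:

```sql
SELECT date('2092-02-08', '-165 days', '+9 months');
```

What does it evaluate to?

Applying '-165 days' to 2092-02-08: counting 165 days back gives 2091-08-27.
Adding +9 months to 2091-08-27 gives 2092-05-27.

2092-05-27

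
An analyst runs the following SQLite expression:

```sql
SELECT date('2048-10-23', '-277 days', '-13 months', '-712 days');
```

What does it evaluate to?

2045-01-07

Applying '-277 days' to 2048-10-23: counting 277 days back gives 2048-01-20.
Adding -13 months to 2048-01-20 gives 2046-12-20.
Applying '-712 days' to 2046-12-20: counting 712 days back gives 2045-01-07.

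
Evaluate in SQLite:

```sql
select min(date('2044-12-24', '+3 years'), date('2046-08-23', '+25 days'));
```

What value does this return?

date('2044-12-24', '+3 years') → 2047-12-24.
date('2046-08-23', '+25 days') → 2046-09-17.
Earlier of the two is 2046-09-17.

2046-09-17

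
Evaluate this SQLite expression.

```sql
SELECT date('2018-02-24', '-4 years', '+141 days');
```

Adding -4 years to 2018-02-24 gives 2014-02-24.
Applying '+141 days' to 2014-02-24: counting 141 days forward gives 2014-07-15.

2014-07-15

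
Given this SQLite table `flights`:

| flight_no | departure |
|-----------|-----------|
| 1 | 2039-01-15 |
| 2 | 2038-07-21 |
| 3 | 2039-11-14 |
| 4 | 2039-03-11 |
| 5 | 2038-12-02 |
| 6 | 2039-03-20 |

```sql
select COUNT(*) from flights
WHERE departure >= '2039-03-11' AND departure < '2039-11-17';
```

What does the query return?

Rows in [2039-03-11, 2039-11-17): 2039-11-14, 2039-03-11, 2039-03-20 → 3 rows.

3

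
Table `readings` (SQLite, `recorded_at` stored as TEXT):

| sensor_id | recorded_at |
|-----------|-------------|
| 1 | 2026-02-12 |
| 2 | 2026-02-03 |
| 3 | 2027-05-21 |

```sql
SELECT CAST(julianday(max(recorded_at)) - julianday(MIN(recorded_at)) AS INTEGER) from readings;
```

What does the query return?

472

MIN = 2026-02-03, MAX = 2027-05-21.
25 days remain in February 2026 after the 3rd (28 − 3).
Full months from March 2026 through April 2027 contribute their day counts.
Then 21 days into May 2027.
Total: 25 + 31 + 30 + 31 + 30 + 31 + 31 + 30 + 31 + 30 + 31 + 31 + 28 + 31 + 30 + 21 = 472.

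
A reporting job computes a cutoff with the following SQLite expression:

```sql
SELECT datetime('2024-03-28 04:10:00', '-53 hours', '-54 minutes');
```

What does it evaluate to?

-53 hours from 2024-03-28 04:10:00 is 2024-03-25 23:10:00 (crosses midnight).
-54 minutes from 2024-03-25 23:10:00 is 2024-03-25 22:16:00.

2024-03-25 22:16:00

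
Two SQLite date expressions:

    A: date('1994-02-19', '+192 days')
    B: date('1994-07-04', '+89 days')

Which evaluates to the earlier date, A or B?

A = 1994-08-30.
B = 1994-10-01.
A is earlier.

A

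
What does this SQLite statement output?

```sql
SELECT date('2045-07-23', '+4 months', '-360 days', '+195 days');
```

Adding +4 months to 2045-07-23 gives 2045-11-23.
Applying '-360 days' to 2045-11-23: counting 360 days back gives 2044-11-28.
Applying '+195 days' to 2044-11-28: counting 195 days forward gives 2045-06-11.

2045-06-11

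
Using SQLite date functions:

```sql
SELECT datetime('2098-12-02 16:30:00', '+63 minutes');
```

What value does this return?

2098-12-02 17:33:00

63 minutes = 1h 3m; +63 minutes from 2098-12-02 16:30:00 is 2098-12-02 17:33:00.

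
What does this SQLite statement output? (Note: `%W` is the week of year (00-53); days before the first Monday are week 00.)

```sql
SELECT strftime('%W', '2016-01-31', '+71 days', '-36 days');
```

First apply '+71 days', '-36 days': 2016-01-31 → 2016-03-06.
2016-03-06 is a Sunday. SQLite's %W counts Mondays since the year started; the result is 09.

09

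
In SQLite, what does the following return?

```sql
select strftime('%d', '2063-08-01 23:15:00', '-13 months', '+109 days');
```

First apply '-13 months', '+109 days': 2063-08-01 23:15:00 → 2062-10-18 23:15:00.
`%d` extracts the 2-digit day of month: 18.

18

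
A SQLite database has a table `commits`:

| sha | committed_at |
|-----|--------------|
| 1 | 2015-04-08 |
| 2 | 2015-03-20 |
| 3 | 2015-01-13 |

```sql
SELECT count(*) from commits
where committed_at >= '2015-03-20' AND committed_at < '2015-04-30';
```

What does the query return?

2

Rows in [2015-03-20, 2015-04-30): 2015-04-08, 2015-03-20 → 2 rows.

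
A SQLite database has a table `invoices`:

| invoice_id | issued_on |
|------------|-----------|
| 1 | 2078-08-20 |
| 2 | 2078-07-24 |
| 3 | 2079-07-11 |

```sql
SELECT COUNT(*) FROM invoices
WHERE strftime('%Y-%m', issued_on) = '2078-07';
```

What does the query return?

Rows with year-month 2078-07: 2078-07-24 → 1.

1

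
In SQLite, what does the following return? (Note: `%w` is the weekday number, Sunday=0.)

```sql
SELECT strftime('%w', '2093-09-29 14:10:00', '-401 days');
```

First apply '-401 days': 2093-09-29 14:10:00 → 2092-08-24 14:10:00.
2092-08-24 is a Sunday; with Sunday=0 that is 0.

0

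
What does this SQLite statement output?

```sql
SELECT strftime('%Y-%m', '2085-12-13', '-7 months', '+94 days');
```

2085-08

First apply '-7 months', '+94 days': 2085-12-13 → 2085-08-15.
`%Y-%m` extracts the year-month: 2085-08.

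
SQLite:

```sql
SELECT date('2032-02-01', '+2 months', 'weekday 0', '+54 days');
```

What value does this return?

2032-05-28

Adding +2 months to 2032-02-01 gives 2032-04-01.
`weekday 0` advances to the next Sunday; 2032-04-01 is a Thursday, so it moves forward to 2032-04-04.
Applying '+54 days' to 2032-04-04: counting 54 days forward gives 2032-05-28.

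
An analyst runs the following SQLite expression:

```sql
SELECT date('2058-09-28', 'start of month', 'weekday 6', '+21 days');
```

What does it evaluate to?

`start of month` rewinds 2058-09-28 to 2058-09-01.
`weekday 6` advances to the next Saturday; 2058-09-01 is a Sunday, so it moves forward to 2058-09-07.
Advancing 21 more days within September lands on 2058-09-28.

2058-09-28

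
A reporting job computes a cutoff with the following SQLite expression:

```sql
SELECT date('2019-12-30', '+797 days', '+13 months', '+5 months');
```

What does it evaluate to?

2023-09-06

Applying '+797 days' to 2019-12-30: counting 797 days forward gives 2022-03-06.
Adding +13 months to 2022-03-06 gives 2023-04-06.
Adding +5 months to 2023-04-06 gives 2023-09-06.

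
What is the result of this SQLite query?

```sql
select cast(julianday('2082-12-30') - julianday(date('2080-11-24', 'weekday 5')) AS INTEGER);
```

`weekday 5` advances to the next Friday; 2080-11-24 is a Sunday, so it moves forward to 2080-11-29.
1 day remains in November 2080 after the 29th (30 − 29).
Full months from December 2080 through November 2082 contribute their day counts.
Then 30 days into December 2082.
Total: 1 + 31 + 31 + 28 + 31 + 30 + 31 + 30 + 31 + 31 + 30 + 31 + 30 + 31 + 31 + 28 + 31 + 30 + 31 + 30 + 31 + 31 + 30 + 31 + 30 + 30 = 761.

761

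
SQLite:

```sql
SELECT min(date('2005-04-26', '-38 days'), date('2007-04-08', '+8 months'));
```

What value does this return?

2005-03-19

date('2005-04-26', '-38 days') → 2005-03-19.
date('2007-04-08', '+8 months') → 2007-12-08.
Earlier of the two is 2005-03-19.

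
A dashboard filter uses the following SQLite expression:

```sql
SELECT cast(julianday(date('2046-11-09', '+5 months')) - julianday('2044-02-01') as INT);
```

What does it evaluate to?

1163

Adding +5 months to 2046-11-09 gives 2047-04-09.
28 days remain in February 2044 after the 1st (29 − 1).
Full months from March 2044 through March 2047 contribute their day counts.
Then 9 days into April 2047.
Total: 28 + 31 + 30 + 31 + 30 + 31 + 31 + 30 + 31 + 30 + 31 + 31 + 28 + 31 + 30 + 31 + 30 + 31 + 31 + 30 + 31 + 30 + 31 + 31 + 28 + 31 + 30 + 31 + 30 + 31 + 31 + 30 + 31 + 30 + 31 + 31 + 28 + 31 + 9 = 1163.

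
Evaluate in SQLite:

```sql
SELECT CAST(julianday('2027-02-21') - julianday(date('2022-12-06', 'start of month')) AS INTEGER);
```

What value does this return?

`start of month` rewinds 2022-12-06 to 2022-12-01.
30 days remain in December 2022 after the 1st (31 − 1).
Full months from January 2023 through January 2027 contribute their day counts.
Then 21 days into February 2027.
Total: 30 + 31 + 28 + 31 + 30 + 31 + 30 + 31 + 31 + 30 + 31 + 30 + 31 + 31 + 29 + 31 + 30 + 31 + 30 + 31 + 31 + 30 + 31 + 30 + 31 + 31 + 28 + 31 + 30 + 31 + 30 + 31 + 31 + 30 + 31 + 30 + 31 + 31 + 28 + 31 + 30 + 31 + 30 + 31 + 31 + 30 + 31 + 30 + 31 + 31 + 21 = 1543.

1543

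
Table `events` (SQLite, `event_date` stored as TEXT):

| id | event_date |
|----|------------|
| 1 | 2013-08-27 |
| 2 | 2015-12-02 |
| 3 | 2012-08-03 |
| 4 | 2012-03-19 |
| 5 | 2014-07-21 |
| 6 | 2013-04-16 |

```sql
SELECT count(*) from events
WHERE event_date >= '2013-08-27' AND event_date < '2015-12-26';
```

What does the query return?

3

Rows in [2013-08-27, 2015-12-26): 2013-08-27, 2015-12-02, 2014-07-21 → 3 rows.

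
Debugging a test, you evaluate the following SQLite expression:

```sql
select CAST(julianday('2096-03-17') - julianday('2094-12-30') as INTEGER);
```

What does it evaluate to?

1 day remains in December 2094 after the 30th (31 − 30).
Full months from January 2095 through February 2096 contribute their day counts.
Then 17 days into March 2096.
Total: 1 + 31 + 28 + 31 + 30 + 31 + 30 + 31 + 31 + 30 + 31 + 30 + 31 + 31 + 29 + 17 = 443.

443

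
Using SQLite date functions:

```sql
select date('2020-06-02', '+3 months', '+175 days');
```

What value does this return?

Adding +3 months to 2020-06-02 gives 2020-09-02.
Applying '+175 days' to 2020-09-02: counting 175 days forward gives 2021-02-24.

2021-02-24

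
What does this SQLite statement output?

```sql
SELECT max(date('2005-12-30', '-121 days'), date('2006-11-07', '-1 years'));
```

date('2005-12-30', '-121 days') → 2005-08-31.
date('2006-11-07', '-1 years') → 2005-11-07.
Later of the two is 2005-11-07.

2005-11-07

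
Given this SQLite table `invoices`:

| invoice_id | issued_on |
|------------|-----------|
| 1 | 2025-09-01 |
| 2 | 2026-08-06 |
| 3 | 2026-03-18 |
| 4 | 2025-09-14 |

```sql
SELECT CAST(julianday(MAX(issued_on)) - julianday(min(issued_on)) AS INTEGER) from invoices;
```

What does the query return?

MIN = 2025-09-01, MAX = 2026-08-06.
29 days remain in September 2025 after the 1st (30 − 1).
Full months from October 2025 through July 2026 contribute their day counts.
Then 6 days into August 2026.
Total: 29 + 31 + 30 + 31 + 31 + 28 + 31 + 30 + 31 + 30 + 31 + 6 = 339.

339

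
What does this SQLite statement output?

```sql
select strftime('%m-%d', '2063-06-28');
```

06-28

`%m-%d` extracts the month-day: 06-28.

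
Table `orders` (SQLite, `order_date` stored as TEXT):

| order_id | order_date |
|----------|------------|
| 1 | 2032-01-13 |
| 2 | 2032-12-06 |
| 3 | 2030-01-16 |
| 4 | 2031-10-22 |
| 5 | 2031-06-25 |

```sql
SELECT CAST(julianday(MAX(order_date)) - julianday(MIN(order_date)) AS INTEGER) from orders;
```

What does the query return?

1055

MIN = 2030-01-16, MAX = 2032-12-06.
15 days remain in January 2030 after the 16th (31 − 16).
Full months from February 2030 through November 2032 contribute their day counts.
Then 6 days into December 2032.
Total: 15 + 28 + 31 + 30 + 31 + 30 + 31 + 31 + 30 + 31 + 30 + 31 + 31 + 28 + 31 + 30 + 31 + 30 + 31 + 31 + 30 + 31 + 30 + 31 + 31 + 29 + 31 + 30 + 31 + 30 + 31 + 31 + 30 + 31 + 30 + 6 = 1055.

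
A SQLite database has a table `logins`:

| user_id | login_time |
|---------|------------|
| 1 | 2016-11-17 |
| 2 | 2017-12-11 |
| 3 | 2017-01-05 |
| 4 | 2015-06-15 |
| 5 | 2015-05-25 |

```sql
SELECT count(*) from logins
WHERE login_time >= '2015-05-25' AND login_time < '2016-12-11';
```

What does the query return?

3

Rows in [2015-05-25, 2016-12-11): 2016-11-17, 2015-06-15, 2015-05-25 → 3 rows.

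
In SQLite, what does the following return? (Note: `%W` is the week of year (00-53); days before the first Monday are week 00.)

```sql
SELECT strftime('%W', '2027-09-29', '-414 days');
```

First apply '-414 days': 2027-09-29 → 2026-08-11.
2026-08-11 is a Tuesday. SQLite's %W counts Mondays since the year started; the result is 32.

32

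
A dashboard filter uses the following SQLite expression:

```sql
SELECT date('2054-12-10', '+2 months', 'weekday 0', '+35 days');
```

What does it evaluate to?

Adding +2 months to 2054-12-10 gives 2055-02-10.
`weekday 0` advances to the next Sunday; 2055-02-10 is a Wednesday, so it moves forward to 2055-02-14.
February 2055 has 28 days; 14 remain after the 14th, so 15 days reach 2055-03-01.
Advancing 20 more days within March lands on 2055-03-21.

2055-03-21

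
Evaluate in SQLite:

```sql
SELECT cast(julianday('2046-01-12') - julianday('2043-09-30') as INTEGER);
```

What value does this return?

835

0 days remain in September 2043 after the 30th (30 − 30).
Full months from October 2043 through December 2045 contribute their day counts.
Then 12 days into January 2046.
Total: 0 + 31 + 30 + 31 + 31 + 29 + 31 + 30 + 31 + 30 + 31 + 31 + 30 + 31 + 30 + 31 + 31 + 28 + 31 + 30 + 31 + 30 + 31 + 31 + 30 + 31 + 30 + 31 + 12 = 835.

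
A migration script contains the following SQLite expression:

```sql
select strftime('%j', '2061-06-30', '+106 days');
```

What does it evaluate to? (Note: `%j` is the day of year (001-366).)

287

First apply '+106 days': 2061-06-30 → 2061-10-14.
Day-of-year for 2061-10-14: days since 2061-01-01 inclusive = 287, zero-padded to 287.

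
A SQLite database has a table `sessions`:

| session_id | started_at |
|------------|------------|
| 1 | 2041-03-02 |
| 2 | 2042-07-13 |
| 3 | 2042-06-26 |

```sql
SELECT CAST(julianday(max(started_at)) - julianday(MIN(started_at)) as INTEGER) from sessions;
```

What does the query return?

MIN = 2041-03-02, MAX = 2042-07-13.
29 days remain in March 2041 after the 2nd (31 − 2).
Full months from April 2041 through June 2042 contribute their day counts.
Then 13 days into July 2042.
Total: 29 + 30 + 31 + 30 + 31 + 31 + 30 + 31 + 30 + 31 + 31 + 28 + 31 + 30 + 31 + 30 + 13 = 498.

498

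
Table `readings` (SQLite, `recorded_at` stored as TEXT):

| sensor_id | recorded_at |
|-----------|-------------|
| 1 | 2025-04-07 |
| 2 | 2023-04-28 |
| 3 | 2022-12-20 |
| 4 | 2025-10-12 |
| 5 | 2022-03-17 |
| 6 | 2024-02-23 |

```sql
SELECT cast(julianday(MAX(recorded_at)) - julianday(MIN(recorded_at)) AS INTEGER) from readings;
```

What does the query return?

1305

MIN = 2022-03-17, MAX = 2025-10-12.
14 days remain in March 2022 after the 17th (31 − 17).
Full months from April 2022 through September 2025 contribute their day counts.
Then 12 days into October 2025.
Total: 14 + 30 + 31 + 30 + 31 + 31 + 30 + 31 + 30 + 31 + 31 + 28 + 31 + 30 + 31 + 30 + 31 + 31 + 30 + 31 + 30 + 31 + 31 + 29 + 31 + 30 + 31 + 30 + 31 + 31 + 30 + 31 + 30 + 31 + 31 + 28 + 31 + 30 + 31 + 30 + 31 + 31 + 30 + 12 = 1305.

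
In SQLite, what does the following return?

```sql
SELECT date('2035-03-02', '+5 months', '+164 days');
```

Adding +5 months to 2035-03-02 gives 2035-08-02.
Applying '+164 days' to 2035-08-02: counting 164 days forward gives 2036-01-13.

2036-01-13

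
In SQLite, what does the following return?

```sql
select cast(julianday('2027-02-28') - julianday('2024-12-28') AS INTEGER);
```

792

3 days remain in December 2024 after the 28th (31 − 28).
Full months from January 2025 through January 2027 contribute their day counts.
Then 28 days into February 2027.
Total: 3 + 31 + 28 + 31 + 30 + 31 + 30 + 31 + 31 + 30 + 31 + 30 + 31 + 31 + 28 + 31 + 30 + 31 + 30 + 31 + 31 + 30 + 31 + 30 + 31 + 31 + 28 = 792.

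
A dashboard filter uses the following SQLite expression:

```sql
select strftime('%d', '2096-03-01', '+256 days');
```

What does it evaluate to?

12

First apply '+256 days': 2096-03-01 → 2096-11-12.
`%d` extracts the 2-digit day of month: 12.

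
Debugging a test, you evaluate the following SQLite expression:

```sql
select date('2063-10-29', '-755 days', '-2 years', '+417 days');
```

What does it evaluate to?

Applying '-755 days' to 2063-10-29: counting 755 days back gives 2061-10-04.
Adding -2 years to 2061-10-04 gives 2059-10-04.
Applying '+417 days' to 2059-10-04: counting 417 days forward gives 2060-11-24.

2060-11-24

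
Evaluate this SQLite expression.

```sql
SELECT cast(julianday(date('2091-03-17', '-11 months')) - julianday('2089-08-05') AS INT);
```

Adding -11 months to 2091-03-17 gives 2090-04-17.
26 days remain in August 2089 after the 5th (31 − 5).
Full months from September 2089 through March 2090 contribute their day counts.
Then 17 days into April 2090.
Total: 26 + 30 + 31 + 30 + 31 + 31 + 28 + 31 + 17 = 255.

255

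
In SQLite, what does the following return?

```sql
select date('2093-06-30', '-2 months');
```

2093-04-30

Adding -2 months to 2093-06-30 gives 2093-04-30.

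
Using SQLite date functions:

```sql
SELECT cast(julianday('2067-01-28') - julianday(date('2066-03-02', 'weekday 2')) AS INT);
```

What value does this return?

332

`weekday 2` advances to the next Tuesday; 2066-03-02 is already a Tuesday, so it stays at 2066-03-02.
29 days remain in March 2066 after the 2nd (31 − 2).
Full months from April 2066 through December 2066 contribute their day counts.
Then 28 days into January 2067.
Total: 29 + 30 + 31 + 30 + 31 + 31 + 30 + 31 + 30 + 31 + 28 = 332.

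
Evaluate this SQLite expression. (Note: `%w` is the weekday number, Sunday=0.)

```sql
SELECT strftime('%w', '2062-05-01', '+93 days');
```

3

First apply '+93 days': 2062-05-01 → 2062-08-02.
2062-08-02 is a Wednesday; with Sunday=0 that is 3.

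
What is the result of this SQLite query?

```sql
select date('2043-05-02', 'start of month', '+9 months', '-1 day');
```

`start of month` rewinds 2043-05-02 to 2043-05-01.
Adding +9 months to 2043-05-01 gives 2044-02-01.
Going back 1 day from 2044-02-01 reaches 2044-01-31 (last day of January, 31 days).

2044-01-31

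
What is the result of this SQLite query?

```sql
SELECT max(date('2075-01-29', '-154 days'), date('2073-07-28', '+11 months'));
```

date('2075-01-29', '-154 days') → 2074-08-28.
date('2073-07-28', '+11 months') → 2074-06-28.
Later of the two is 2074-08-28.

2074-08-28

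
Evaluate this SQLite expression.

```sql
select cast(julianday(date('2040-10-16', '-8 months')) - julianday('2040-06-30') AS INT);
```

-135

Adding -8 months to 2040-10-16 gives 2040-02-16.
13 days remain in February 2040 after the 16th (29 − 16).
March 2040: 31 days.
April 2040: 30 days.
May 2040: 31 days.
Then 30 days into June 2040.
Total: 13 + 31 + 30 + 31 + 30 = 135.
The subtraction is earlier − later, so the result is −135 → -135.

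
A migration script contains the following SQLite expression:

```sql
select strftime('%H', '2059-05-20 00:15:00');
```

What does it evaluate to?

00

`%H` extracts the 2-digit hour (00-23): 00.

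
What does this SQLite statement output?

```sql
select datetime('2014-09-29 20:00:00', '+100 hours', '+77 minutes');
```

+100 hours from 2014-09-29 20:00:00 is 2014-10-04 00:00:00 (crosses midnight).
77 minutes = 1h 17m; +77 minutes from 2014-10-04 00:00:00 is 2014-10-04 01:17:00.

2014-10-04 01:17:00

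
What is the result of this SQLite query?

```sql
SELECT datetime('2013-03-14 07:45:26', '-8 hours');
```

2013-03-13 23:45:26

-8 hours from 2013-03-14 07:45:26 is 2013-03-13 23:45:26 (crosses midnight).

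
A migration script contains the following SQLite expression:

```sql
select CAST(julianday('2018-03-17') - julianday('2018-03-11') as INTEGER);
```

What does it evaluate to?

Both dates are in March 2018: 17 − 11 = 6.

6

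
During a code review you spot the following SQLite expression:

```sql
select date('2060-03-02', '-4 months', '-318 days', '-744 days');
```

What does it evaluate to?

Adding -4 months to 2060-03-02 gives 2059-11-02.
Applying '-318 days' to 2059-11-02: counting 318 days back gives 2058-12-19.
Applying '-744 days' to 2058-12-19: counting 744 days back gives 2056-12-05.

2056-12-05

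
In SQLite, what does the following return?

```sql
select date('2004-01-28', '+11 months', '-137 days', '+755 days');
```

2006-09-07

Adding +11 months to 2004-01-28 gives 2004-12-28.
Applying '-137 days' to 2004-12-28: counting 137 days back gives 2004-08-13.
Applying '+755 days' to 2004-08-13: counting 755 days forward gives 2006-09-07.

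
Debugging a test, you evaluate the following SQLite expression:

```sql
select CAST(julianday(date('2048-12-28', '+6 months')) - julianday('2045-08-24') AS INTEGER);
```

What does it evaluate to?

Adding +6 months to 2048-12-28 gives 2049-06-28.
7 days remain in August 2045 after the 24th (31 − 24).
Full months from September 2045 through May 2049 contribute their day counts.
Then 28 days into June 2049.
Total: 7 + 30 + 31 + 30 + 31 + 31 + 28 + 31 + 30 + 31 + 30 + 31 + 31 + 30 + 31 + 30 + 31 + 31 + 28 + 31 + 30 + 31 + 30 + 31 + 31 + 30 + 31 + 30 + 31 + 31 + 29 + 31 + 30 + 31 + 30 + 31 + 31 + 30 + 31 + 30 + 31 + 31 + 28 + 31 + 30 + 31 + 28 = 1404.

1404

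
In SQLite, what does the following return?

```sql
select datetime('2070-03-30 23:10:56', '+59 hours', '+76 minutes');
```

+59 hours from 2070-03-30 23:10:56 is 2070-04-02 10:10:56 (crosses midnight).
76 minutes = 1h 16m; +76 minutes from 2070-04-02 10:10:56 is 2070-04-02 11:26:56.

2070-04-02 11:26:56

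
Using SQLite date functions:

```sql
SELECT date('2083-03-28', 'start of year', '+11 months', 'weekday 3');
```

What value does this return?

2083-12-01

`start of year` rewinds 2083-03-28 to 2083-01-01.
Adding +11 months to 2083-01-01 gives 2083-12-01.
`weekday 3` advances to the next Wednesday; 2083-12-01 is already a Wednesday, so it stays at 2083-12-01.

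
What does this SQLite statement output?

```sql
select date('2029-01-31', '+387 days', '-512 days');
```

Applying '+387 days' to 2029-01-31: counting 387 days forward gives 2030-02-22.
Applying '-512 days' to 2030-02-22: counting 512 days back gives 2028-09-28.

2028-09-28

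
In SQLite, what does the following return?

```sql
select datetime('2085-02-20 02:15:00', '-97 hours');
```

2085-02-16 01:15:00

-97 hours from 2085-02-20 02:15:00 is 2085-02-16 01:15:00 (crosses midnight).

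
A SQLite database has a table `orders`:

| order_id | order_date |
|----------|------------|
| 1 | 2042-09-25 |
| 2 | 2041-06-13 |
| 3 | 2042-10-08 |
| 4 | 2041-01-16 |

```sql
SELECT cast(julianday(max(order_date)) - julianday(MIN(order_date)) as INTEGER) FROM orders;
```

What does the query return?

MIN = 2041-01-16, MAX = 2042-10-08.
15 days remain in January 2041 after the 16th (31 − 16).
Full months from February 2041 through September 2042 contribute their day counts.
Then 8 days into October 2042.
Total: 15 + 28 + 31 + 30 + 31 + 30 + 31 + 31 + 30 + 31 + 30 + 31 + 31 + 28 + 31 + 30 + 31 + 30 + 31 + 31 + 30 + 8 = 630.

630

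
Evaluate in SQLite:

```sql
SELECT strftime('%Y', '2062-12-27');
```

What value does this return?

2062

`%Y` extracts the 4-digit year: 2062.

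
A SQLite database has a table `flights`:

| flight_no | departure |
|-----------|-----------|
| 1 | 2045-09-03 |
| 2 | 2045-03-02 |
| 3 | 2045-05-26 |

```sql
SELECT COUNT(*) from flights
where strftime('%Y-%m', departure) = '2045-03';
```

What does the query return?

Rows with year-month 2045-03: 2045-03-02 → 1.

1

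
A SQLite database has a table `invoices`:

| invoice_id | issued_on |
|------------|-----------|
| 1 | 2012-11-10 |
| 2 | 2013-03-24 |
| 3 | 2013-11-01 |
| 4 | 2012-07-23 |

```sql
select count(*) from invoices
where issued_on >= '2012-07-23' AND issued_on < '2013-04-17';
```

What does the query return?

3

Rows in [2012-07-23, 2013-04-17): 2012-11-10, 2013-03-24, 2012-07-23 → 3 rows.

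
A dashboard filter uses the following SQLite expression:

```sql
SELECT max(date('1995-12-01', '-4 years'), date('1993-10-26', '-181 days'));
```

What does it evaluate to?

date('1995-12-01', '-4 years') → 1991-12-01.
date('1993-10-26', '-181 days') → 1993-04-28.
Later of the two is 1993-04-28.

1993-04-28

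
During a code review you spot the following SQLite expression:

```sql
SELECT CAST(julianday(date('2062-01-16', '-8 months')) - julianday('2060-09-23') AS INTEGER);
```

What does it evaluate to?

235

Adding -8 months to 2062-01-16 gives 2061-05-16.
7 days remain in September 2060 after the 23rd (30 − 23).
Full months from October 2060 through April 2061 contribute their day counts.
Then 16 days into May 2061.
Total: 7 + 31 + 30 + 31 + 31 + 28 + 31 + 30 + 16 = 235.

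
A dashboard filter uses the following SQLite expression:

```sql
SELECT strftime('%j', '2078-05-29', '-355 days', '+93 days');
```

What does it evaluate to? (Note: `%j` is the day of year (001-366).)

First apply '-355 days', '+93 days': 2078-05-29 → 2077-09-09.
Day-of-year for 2077-09-09: days since 2077-01-01 inclusive = 252, zero-padded to 252.

252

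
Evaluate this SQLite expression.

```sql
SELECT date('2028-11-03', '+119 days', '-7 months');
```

Applying '+119 days' to 2028-11-03: counting 119 days forward gives 2029-03-02.
Adding -7 months to 2029-03-02 gives 2028-08-02.

2028-08-02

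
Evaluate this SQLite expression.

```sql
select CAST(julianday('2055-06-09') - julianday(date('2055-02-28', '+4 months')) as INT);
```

-19

Adding +4 months to 2055-02-28 gives 2055-06-28.
Both dates are in June 2055: 28 − 9 = 19.
The subtraction is earlier − later, so the result is −19 → -19.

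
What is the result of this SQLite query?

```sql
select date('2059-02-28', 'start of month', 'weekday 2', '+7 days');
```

2059-02-11

`start of month` rewinds 2059-02-28 to 2059-02-01.
`weekday 2` advances to the next Tuesday; 2059-02-01 is a Saturday, so it moves forward to 2059-02-04.
Advancing 7 more days within February lands on 2059-02-11.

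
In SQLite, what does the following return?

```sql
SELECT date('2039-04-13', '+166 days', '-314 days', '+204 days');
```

2039-06-08

Applying '+166 days' to 2039-04-13: counting 166 days forward gives 2039-09-26.
Applying '-314 days' to 2039-09-26: counting 314 days back gives 2038-11-16.
Applying '+204 days' to 2038-11-16: counting 204 days forward gives 2039-06-08.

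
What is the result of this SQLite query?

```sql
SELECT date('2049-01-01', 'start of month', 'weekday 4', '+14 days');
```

`start of month` rewinds 2049-01-01 to 2049-01-01.
`weekday 4` advances to the next Thursday; 2049-01-01 is a Friday, so it moves forward to 2049-01-07.
Advancing 14 more days within January lands on 2049-01-21.

2049-01-21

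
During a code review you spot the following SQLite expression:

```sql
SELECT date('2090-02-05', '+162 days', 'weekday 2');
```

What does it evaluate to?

Applying '+162 days' to 2090-02-05: counting 162 days forward gives 2090-07-17.
`weekday 2` advances to the next Tuesday; 2090-07-17 is a Monday, so it moves forward to 2090-07-18.

2090-07-18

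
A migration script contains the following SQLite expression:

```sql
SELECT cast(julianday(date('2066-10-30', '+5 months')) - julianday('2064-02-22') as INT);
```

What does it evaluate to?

1132

Adding +5 months to 2066-10-30 gives 2067-03-30.
7 days remain in February 2064 after the 22nd (29 − 22).
Full months from March 2064 through February 2067 contribute their day counts.
Then 30 days into March 2067.
Total: 7 + 31 + 30 + 31 + 30 + 31 + 31 + 30 + 31 + 30 + 31 + 31 + 28 + 31 + 30 + 31 + 30 + 31 + 31 + 30 + 31 + 30 + 31 + 31 + 28 + 31 + 30 + 31 + 30 + 31 + 31 + 30 + 31 + 30 + 31 + 31 + 28 + 30 = 1132.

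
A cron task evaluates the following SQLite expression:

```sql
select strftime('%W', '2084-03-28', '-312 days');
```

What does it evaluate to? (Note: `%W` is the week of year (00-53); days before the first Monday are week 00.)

First apply '-312 days': 2084-03-28 → 2083-05-21.
2083-05-21 is a Friday. SQLite's %W counts Mondays since the year started; the result is 20.

20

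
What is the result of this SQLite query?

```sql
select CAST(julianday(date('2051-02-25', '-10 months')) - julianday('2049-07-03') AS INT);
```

296

Adding -10 months to 2051-02-25 gives 2050-04-25.
28 days remain in July 2049 after the 3rd (31 − 3).
Full months from August 2049 through March 2050 contribute their day counts.
Then 25 days into April 2050.
Total: 28 + 31 + 30 + 31 + 30 + 31 + 31 + 28 + 31 + 25 = 296.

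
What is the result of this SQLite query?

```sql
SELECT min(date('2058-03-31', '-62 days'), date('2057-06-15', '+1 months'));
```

2057-07-15

date('2058-03-31', '-62 days') → 2058-01-28.
date('2057-06-15', '+1 months') → 2057-07-15.
Earlier of the two is 2057-07-15.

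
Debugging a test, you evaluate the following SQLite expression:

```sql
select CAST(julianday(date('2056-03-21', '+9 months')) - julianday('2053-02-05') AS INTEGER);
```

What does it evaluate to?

Adding +9 months to 2056-03-21 gives 2056-12-21.
23 days remain in February 2053 after the 5th (28 − 5).
Full months from March 2053 through November 2056 contribute their day counts.
Then 21 days into December 2056.
Total: 23 + 31 + 30 + 31 + 30 + 31 + 31 + 30 + 31 + 30 + 31 + 31 + 28 + 31 + 30 + 31 + 30 + 31 + 31 + 30 + 31 + 30 + 31 + 31 + 28 + 31 + 30 + 31 + 30 + 31 + 31 + 30 + 31 + 30 + 31 + 31 + 29 + 31 + 30 + 31 + 30 + 31 + 31 + 30 + 31 + 30 + 21 = 1415.

1415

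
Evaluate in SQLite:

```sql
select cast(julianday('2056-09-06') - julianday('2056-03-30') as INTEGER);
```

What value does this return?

1 day remains in March 2056 after the 30th (31 − 30).
April 2056: 30 days.
May 2056: 31 days.
June 2056: 30 days.
July 2056: 31 days.
August 2056: 31 days.
Then 6 days into September 2056.
Total: 1 + 30 + 31 + 30 + 31 + 31 + 6 = 160.

160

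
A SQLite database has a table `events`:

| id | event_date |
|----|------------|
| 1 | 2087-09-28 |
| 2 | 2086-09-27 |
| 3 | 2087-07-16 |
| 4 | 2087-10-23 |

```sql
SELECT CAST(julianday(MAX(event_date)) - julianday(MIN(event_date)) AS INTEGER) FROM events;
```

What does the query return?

391

MIN = 2086-09-27, MAX = 2087-10-23.
3 days remain in September 2086 after the 27th (30 − 27).
Full months from October 2086 through September 2087 contribute their day counts.
Then 23 days into October 2087.
Total: 3 + 31 + 30 + 31 + 31 + 28 + 31 + 30 + 31 + 30 + 31 + 31 + 30 + 23 = 391.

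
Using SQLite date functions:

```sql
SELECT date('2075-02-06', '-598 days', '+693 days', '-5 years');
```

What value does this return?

Applying '-598 days' to 2075-02-06: counting 598 days back gives 2073-06-18.
Applying '+693 days' to 2073-06-18: counting 693 days forward gives 2075-05-12.
Adding -5 years to 2075-05-12 gives 2070-05-12.

2070-05-12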